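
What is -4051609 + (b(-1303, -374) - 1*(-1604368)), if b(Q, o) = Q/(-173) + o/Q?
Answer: -551652856468/225419 ≈ -2.4472e+6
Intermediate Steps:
b(Q, o) = -Q/173 + o/Q (b(Q, o) = Q*(-1/173) + o/Q = -Q/173 + o/Q)
-4051609 + (b(-1303, -374) - 1*(-1604368)) = -4051609 + ((-1/173*(-1303) - 374/(-1303)) - 1*(-1604368)) = -4051609 + ((1303/173 - 374*(-1/1303)) + 1604368) = -4051609 + ((1303/173 + 374/1303) + 1604368) = -4051609 + (1762511/225419 + 1604368) = -4051609 + 361656792703/225419 = -551652856468/225419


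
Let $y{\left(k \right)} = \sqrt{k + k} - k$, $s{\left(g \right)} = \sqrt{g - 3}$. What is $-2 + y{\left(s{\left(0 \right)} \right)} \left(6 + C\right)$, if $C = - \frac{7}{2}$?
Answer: $-2 - \frac{5 i \sqrt{3}}{2} + \frac{5 \sqrt[4]{3} \left(1 + i\right)}{2} \approx 1.2902 - 1.0399 i$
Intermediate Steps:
$C = - \frac{7}{2}$ ($C = \left(-7\right) \frac{1}{2} = - \frac{7}{2} \approx -3.5$)
$s{\left(g \right)} = \sqrt{-3 + g}$
$y{\left(k \right)} = - k + \sqrt{2} \sqrt{k}$ ($y{\left(k \right)} = \sqrt{2 k} - k = \sqrt{2} \sqrt{k} - k = - k + \sqrt{2} \sqrt{k}$)
$-2 + y{\left(s{\left(0 \right)} \right)} \left(6 + C\right) = -2 + \left(- \sqrt{-3 + 0} + \sqrt{2} \sqrt{\sqrt{-3 + 0}}\right) \left(6 - \frac{7}{2}\right) = -2 + \left(- \sqrt{-3} + \sqrt{2} \sqrt{\sqrt{-3}}\right) \frac{5}{2} = -2 + \left(- i \sqrt{3} + \sqrt{2} \sqrt{i \sqrt{3}}\right) \frac{5}{2} = -2 + \left(- i \sqrt{3} + \sqrt{2} \sqrt[4]{3} \sqrt{i}\right) \frac{5}{2} = -2 - \left(\frac{5 i \sqrt{3}}{2} - \frac{5 \sqrt{2} \sqrt[4]{3} \sqrt{i}}{2}\right) = -2 - \frac{5 i \sqrt{3}}{2} + \frac{5 \sqrt{2} \sqrt[4]{3} \sqrt{i}}{2}$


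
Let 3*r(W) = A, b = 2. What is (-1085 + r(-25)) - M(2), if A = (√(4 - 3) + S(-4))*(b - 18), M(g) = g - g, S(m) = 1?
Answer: -3287/3 ≈ -1095.7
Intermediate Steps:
M(g) = 0
A = -32 (A = (√(4 - 3) + 1)*(2 - 18) = (√1 + 1)*(-16) = (1 + 1)*(-16) = 2*(-16) = -32)
r(W) = -32/3 (r(W) = (⅓)*(-32) = -32/3)
(-1085 + r(-25)) - M(2) = (-1085 - 32/3) - 1*0 = -3287/3 + 0 = -3287/3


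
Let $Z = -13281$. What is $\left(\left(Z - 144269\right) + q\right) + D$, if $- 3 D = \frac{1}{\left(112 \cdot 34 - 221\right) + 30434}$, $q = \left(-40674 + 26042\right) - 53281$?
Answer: $- \frac{23011430170}{102063} \approx -2.2546 \cdot 10^{5}$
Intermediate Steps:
$q = -67913$ ($q = -14632 - 53281 = -67913$)
$D = - \frac{1}{102063}$ ($D = - \frac{1}{3 \left(\left(112 \cdot 34 - 221\right) + 30434\right)} = - \frac{1}{3 \left(\left(3808 - 221\right) + 30434\right)} = - \frac{1}{3 \left(3587 + 30434\right)} = - \frac{1}{3 \cdot 34021} = \left(- \frac{1}{3}\right) \frac{1}{34021} = - \frac{1}{102063} \approx -9.7979 \cdot 10^{-6}$)
$\left(\left(Z - 144269\right) + q\right) + D = \left(\left(-13281 - 144269\right) - 67913\right) - \frac{1}{102063} = \left(-157550 - 67913\right) - \frac{1}{102063} = -225463 - \frac{1}{102063} = - \frac{23011430170}{102063}$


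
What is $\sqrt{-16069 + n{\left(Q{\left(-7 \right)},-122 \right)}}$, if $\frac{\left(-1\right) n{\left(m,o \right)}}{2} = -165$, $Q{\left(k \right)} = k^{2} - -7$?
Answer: $i \sqrt{15739} \approx 125.46 i$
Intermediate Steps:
$Q{\left(k \right)} = 7 + k^{2}$ ($Q{\left(k \right)} = k^{2} + 7 = 7 + k^{2}$)
$n{\left(m,o \right)} = 330$ ($n{\left(m,o \right)} = \left(-2\right) \left(-165\right) = 330$)
$\sqrt{-16069 + n{\left(Q{\left(-7 \right)},-122 \right)}} = \sqrt{-16069 + 330} = \sqrt{-15739} = i \sqrt{15739}$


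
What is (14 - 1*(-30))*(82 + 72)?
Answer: 6776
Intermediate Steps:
(14 - 1*(-30))*(82 + 72) = (14 + 30)*154 = 44*154 = 6776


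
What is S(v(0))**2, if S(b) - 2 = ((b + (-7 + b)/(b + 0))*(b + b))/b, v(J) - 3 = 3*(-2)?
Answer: 64/9 ≈ 7.1111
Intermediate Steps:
v(J) = -3 (v(J) = 3 + 3*(-2) = 3 - 6 = -3)
S(b) = 2 + 2*b + 2*(-7 + b)/b (S(b) = 2 + ((b + (-7 + b)/(b + 0))*(b + b))/b = 2 + ((b + (-7 + b)/b)*(2*b))/b = 2 + (2*b*(b + (-7 + b)/b))/b = 2 + (2*b + 2*(-7 + b)/b) = 2 + 2*b + 2*(-7 + b)/b)
S(v(0))**2 = (4 - 14/(-3) + 2*(-3))**2 = (4 - 14*(-1/3) - 6)**2 = (4 + 14/3 - 6)**2 = (8/3)**2 = 64/9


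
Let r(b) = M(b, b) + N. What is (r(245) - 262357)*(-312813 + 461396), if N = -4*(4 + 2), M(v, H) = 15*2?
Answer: -38980898633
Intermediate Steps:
M(v, H) = 30
N = -24 (N = -4*6 = -24)
r(b) = 6 (r(b) = 30 - 24 = 6)
(r(245) - 262357)*(-312813 + 461396) = (6 - 262357)*(-312813 + 461396) = -262351*148583 = -38980898633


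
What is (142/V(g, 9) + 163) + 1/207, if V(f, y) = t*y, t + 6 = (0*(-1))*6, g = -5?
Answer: 99593/621 ≈ 160.38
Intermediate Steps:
t = -6 (t = -6 + (0*(-1))*6 = -6 + 0*6 = -6 + 0 = -6)
V(f, y) = -6*y
(142/V(g, 9) + 163) + 1/207 = (142/((-6*9)) + 163) + 1/207 = (142/(-54) + 163) + 1/207 = (142*(-1/54) + 163) + 1/207 = (-71/27 + 163) + 1/207 = 4330/27 + 1/207 = 99593/621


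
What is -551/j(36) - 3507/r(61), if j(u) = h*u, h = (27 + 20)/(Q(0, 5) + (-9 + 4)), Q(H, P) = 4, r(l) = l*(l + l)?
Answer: -916651/6295932 ≈ -0.14559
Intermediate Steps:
r(l) = 2*l² (r(l) = l*(2*l) = 2*l²)
h = -47 (h = (27 + 20)/(4 + (-9 + 4)) = 47/(4 - 5) = 47/(-1) = 47*(-1) = -47)
j(u) = -47*u
-551/j(36) - 3507/r(61) = -551/((-47*36)) - 3507/(2*61²) = -551/(-1692) - 3507/(2*3721) = -551*(-1/1692) - 3507/7442 = 551/1692 - 3507*1/7442 = 551/1692 - 3507/7442 = -916651/6295932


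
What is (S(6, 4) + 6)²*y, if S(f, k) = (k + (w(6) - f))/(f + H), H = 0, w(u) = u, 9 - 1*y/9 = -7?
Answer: 6400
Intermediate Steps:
y = 144 (y = 81 - 9*(-7) = 81 + 63 = 144)
S(f, k) = (6 + k - f)/f (S(f, k) = (k + (6 - f))/(f + 0) = (6 + k - f)/f)
(S(6, 4) + 6)²*y = ((6 + 4 - 1*6)/6 + 6)²*144 = ((6 + 4 - 6)/6 + 6)²*144 = ((⅙)*4 + 6)²*144 = (⅔ + 6)²*144 = (20/3)²*144 = (400/9)*144 = 6400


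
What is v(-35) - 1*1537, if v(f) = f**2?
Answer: -312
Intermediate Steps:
v(-35) - 1*1537 = (-35)**2 - 1*1537 = 1225 - 1537 = -312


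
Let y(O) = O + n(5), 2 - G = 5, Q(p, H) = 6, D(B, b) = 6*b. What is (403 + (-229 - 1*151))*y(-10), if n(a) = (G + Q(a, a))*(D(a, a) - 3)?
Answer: 1633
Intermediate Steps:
G = -3 (G = 2 - 1*5 = 2 - 5 = -3)
n(a) = -9 + 18*a (n(a) = (-3 + 6)*(6*a - 3) = 3*(-3 + 6*a) = -9 + 18*a)
y(O) = 81 + O (y(O) = O + (-9 + 18*5) = O + (-9 + 90) = O + 81 = 81 + O)
(403 + (-229 - 1*151))*y(-10) = (403 + (-229 - 1*151))*(81 - 10) = (403 + (-229 - 151))*71 = (403 - 380)*71 = 23*71 = 1633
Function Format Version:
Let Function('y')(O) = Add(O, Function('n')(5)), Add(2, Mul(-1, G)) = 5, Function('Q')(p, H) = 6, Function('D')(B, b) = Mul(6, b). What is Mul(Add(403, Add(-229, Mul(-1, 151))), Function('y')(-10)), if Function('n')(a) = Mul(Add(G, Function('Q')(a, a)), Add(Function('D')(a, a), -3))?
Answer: 1633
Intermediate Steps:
G = -3 (G = Add(2, Mul(-1, 5)) = Add(2, -5) = -3)
Function('n')(a) = Add(-9, Mul(18, a)) (Function('n')(a) = Mul(Add(-3, 6), Add(Mul(6, a), -3)) = Mul(3, Add(-3, Mul(6, a))) = Add(-9, Mul(18, a)))
Function('y')(O) = Add(81, O) (Function('y')(O) = Add(O, Add(-9, Mul(18, 5))) = Add(O, Add(-9, 90)) = Add(O, 81) = Add(81, O))
Mul(Add(403, Add(-229, Mul(-1, 151))), Function('y')(-10)) = Mul(Add(403, Add(-229, Mul(-1, 151))), Add(81, -10)) = Mul(Add(403, Add(-229, -151)), 71) = Mul(Add(403, -380), 71) = Mul(23, 71) = 1633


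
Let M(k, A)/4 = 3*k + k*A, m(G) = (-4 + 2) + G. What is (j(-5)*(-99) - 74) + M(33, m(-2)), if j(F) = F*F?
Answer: -2681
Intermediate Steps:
j(F) = F²
m(G) = -2 + G
M(k, A) = 12*k + 4*A*k (M(k, A) = 4*(3*k + k*A) = 4*(3*k + A*k) = 12*k + 4*A*k)
(j(-5)*(-99) - 74) + M(33, m(-2)) = ((-5)²*(-99) - 74) + 4*33*(3 + (-2 - 2)) = (25*(-99) - 74) + 4*33*(3 - 4) = (-2475 - 74) + 4*33*(-1) = -2549 - 132 = -2681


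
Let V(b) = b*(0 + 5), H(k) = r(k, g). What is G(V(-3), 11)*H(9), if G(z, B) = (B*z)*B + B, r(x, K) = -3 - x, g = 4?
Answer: 21648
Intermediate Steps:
H(k) = -3 - k
V(b) = 5*b (V(b) = b*5 = 5*b)
G(z, B) = B + z*B² (G(z, B) = z*B² + B = B + z*B²)
G(V(-3), 11)*H(9) = (11*(1 + 11*(5*(-3))))*(-3 - 1*9) = (11*(1 + 11*(-15)))*(-3 - 9) = (11*(1 - 165))*(-12) = (11*(-164))*(-12) = -1804*(-12) = 21648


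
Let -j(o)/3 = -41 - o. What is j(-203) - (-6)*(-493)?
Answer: -3444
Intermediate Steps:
j(o) = 123 + 3*o (j(o) = -3*(-41 - o) = 123 + 3*o)
j(-203) - (-6)*(-493) = (123 + 3*(-203)) - (-6)*(-493) = (123 - 609) - 1*2958 = -486 - 2958 = -3444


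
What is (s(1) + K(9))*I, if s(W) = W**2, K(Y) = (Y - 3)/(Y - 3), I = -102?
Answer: -204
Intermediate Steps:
K(Y) = 1 (K(Y) = (-3 + Y)/(-3 + Y) = 1)
(s(1) + K(9))*I = (1**2 + 1)*(-102) = (1 + 1)*(-102) = 2*(-102) = -204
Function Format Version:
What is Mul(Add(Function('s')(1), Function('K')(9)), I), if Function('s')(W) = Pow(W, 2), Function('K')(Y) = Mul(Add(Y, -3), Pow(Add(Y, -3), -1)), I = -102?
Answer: -204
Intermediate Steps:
Function('K')(Y) = 1 (Function('K')(Y) = Mul(Add(-3, Y), Pow(Add(-3, Y), -1)) = 1)
Mul(Add(Function('s')(1), Function('K')(9)), I) = Mul(Add(Pow(1, 2), 1), -102) = Mul(Add(1, 1), -102) = Mul(2, -102) = -204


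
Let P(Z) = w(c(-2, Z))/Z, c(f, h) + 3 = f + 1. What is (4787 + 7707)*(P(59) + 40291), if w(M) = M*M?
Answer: 29700549390/59 ≈ 5.0340e+8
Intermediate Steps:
c(f, h) = -2 + f (c(f, h) = -3 + (f + 1) = -3 + (1 + f) = -2 + f)
w(M) = M²
P(Z) = 16/Z (P(Z) = (-2 - 2)²/Z = (-4)²/Z = 16/Z)
(4787 + 7707)*(P(59) + 40291) = (4787 + 7707)*(16/59 + 40291) = 12494*(16*(1/59) + 40291) = 12494*(16/59 + 40291) = 12494*(2377185/59) = 29700549390/59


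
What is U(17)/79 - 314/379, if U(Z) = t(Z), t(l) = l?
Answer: -18363/29941 ≈ -0.61331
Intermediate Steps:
U(Z) = Z
U(17)/79 - 314/379 = 17/79 - 314/379 = -18363/29941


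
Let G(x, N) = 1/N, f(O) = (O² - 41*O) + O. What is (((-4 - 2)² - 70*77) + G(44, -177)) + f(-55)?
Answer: -22834/177 ≈ -129.01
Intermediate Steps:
f(O) = O² - 40*O
(((-4 - 2)² - 70*77) + G(44, -177)) + f(-55) = (((-4 - 2)² - 70*77) + 1/(-177)) - 55*(-40 - 55) = (((-6)² - 5390) - 1/177) - 55*(-95) = ((36 - 5390) - 1/177) + 5225 = (-5354 - 1/177) + 5225 = -947659/177 + 5225 = -22834/177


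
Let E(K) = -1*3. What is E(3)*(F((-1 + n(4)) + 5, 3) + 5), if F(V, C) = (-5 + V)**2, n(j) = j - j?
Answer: -18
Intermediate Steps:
n(j) = 0
E(K) = -3
E(3)*(F((-1 + n(4)) + 5, 3) + 5) = -3*((-5 + ((-1 + 0) + 5))**2 + 5) = -3*((-5 + (-1 + 5))**2 + 5) = -3*((-5 + 4)**2 + 5) = -3*((-1)**2 + 5) = -3*(1 + 5) = -3*6 = -18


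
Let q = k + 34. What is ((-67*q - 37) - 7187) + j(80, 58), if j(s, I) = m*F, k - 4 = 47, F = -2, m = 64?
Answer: -13047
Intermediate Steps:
k = 51 (k = 4 + 47 = 51)
q = 85 (q = 51 + 34 = 85)
j(s, I) = -128 (j(s, I) = 64*(-2) = -128)
((-67*q - 37) - 7187) + j(80, 58) = ((-67*85 - 37) - 7187) - 128 = ((-5695 - 37) - 7187) - 128 = (-5732 - 7187) - 128 = -12919 - 128 = -13047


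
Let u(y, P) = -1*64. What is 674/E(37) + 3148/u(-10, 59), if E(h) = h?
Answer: -18335/592 ≈ -30.971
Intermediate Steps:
u(y, P) = -64
674/E(37) + 3148/u(-10, 59) = 674/37 + 3148/(-64) = 674*(1/37) + 3148*(-1/64) = 674/37 - 787/16 = -18335/592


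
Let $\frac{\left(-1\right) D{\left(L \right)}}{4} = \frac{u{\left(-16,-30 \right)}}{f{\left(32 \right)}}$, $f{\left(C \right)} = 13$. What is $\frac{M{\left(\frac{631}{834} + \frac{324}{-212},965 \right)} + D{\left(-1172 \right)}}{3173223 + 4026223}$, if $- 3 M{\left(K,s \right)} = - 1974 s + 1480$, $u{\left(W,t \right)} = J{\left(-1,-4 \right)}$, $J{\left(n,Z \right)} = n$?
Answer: $\frac{12372301}{140389197} \approx 0.088129$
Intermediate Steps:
$u{\left(W,t \right)} = -1$
$M{\left(K,s \right)} = - \frac{1480}{3} + 658 s$ ($M{\left(K,s \right)} = - \frac{- 1974 s + 1480}{3} = - \frac{1480 - 1974 s}{3} = - \frac{1480}{3} + 658 s$)
$D{\left(L \right)} = \frac{4}{13}$ ($D{\left(L \right)} = - 4 \left(- \frac{1}{13}\right) = - 4 \left(\left(-1\right) \frac{1}{13}\right) = \left(-4\right) \left(- \frac{1}{13}\right) = \frac{4}{13}$)
$\frac{M{\left(\frac{631}{834} + \frac{324}{-212},965 \right)} + D{\left(-1172 \right)}}{3173223 + 4026223} = \frac{\left(- \frac{1480}{3} + 658 \cdot 965\right) + \frac{4}{13}}{3173223 + 4026223} = \frac{\left(- \frac{1480}{3} + 634970\right) + \frac{4}{13}}{7199446} = \left(\frac{1903430}{3} + \frac{4}{13}\right) \frac{1}{7199446} = \frac{24744602}{39} \cdot \frac{1}{7199446} = \frac{12372301}{140389197}$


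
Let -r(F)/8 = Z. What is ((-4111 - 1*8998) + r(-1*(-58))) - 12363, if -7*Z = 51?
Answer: -177896/7 ≈ -25414.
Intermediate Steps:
Z = -51/7 (Z = -1/7*51 = -51/7 ≈ -7.2857)
r(F) = 408/7 (r(F) = -8*(-51/7) = 408/7)
((-4111 - 1*8998) + r(-1*(-58))) - 12363 = ((-4111 - 1*8998) + 408/7) - 12363 = ((-4111 - 8998) + 408/7) - 12363 = (-13109 + 408/7) - 12363 = -91355/7 - 12363 = -177896/7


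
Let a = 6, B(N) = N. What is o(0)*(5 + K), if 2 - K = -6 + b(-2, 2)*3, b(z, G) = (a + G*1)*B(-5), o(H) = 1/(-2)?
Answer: -133/2 ≈ -66.500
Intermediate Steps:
o(H) = -1/2
b(z, G) = -30 - 5*G (b(z, G) = (6 + G*1)*(-5) = (6 + G)*(-5) = -30 - 5*G)
K = 128 (K = 2 - (-6 + (-30 - 5*2)*3) = 2 - (-6 + (-30 - 10)*3) = 2 - (-6 - 40*3) = 2 - (-6 - 120) = 2 - 1*(-126) = 2 + 126 = 128)
o(0)*(5 + K) = -(5 + 128)/2 = -1/2*133 = -133/2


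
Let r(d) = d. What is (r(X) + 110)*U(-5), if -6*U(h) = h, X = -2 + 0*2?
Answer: 90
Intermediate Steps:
X = -2 (X = -2 + 0 = -2)
U(h) = -h/6
(r(X) + 110)*U(-5) = (-2 + 110)*(-1/6*(-5)) = 108*(5/6) = 90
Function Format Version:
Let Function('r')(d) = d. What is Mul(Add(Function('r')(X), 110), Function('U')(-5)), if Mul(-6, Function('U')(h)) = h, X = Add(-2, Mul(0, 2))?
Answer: 90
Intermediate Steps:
X = -2 (X = Add(-2, 0) = -2)
Function('U')(h) = Mul(Rational(-1, 6), h)
Mul(Add(Function('r')(X), 110), Function('U')(-5)) = Mul(Add(-2, 110), Mul(Rational(-1, 6), -5)) = Mul(108, Rational(5, 6)) = 90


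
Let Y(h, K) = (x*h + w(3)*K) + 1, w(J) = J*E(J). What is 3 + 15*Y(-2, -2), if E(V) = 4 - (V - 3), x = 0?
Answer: -342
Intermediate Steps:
E(V) = 7 - V (E(V) = 4 - (-3 + V) = 4 + (3 - V) = 7 - V)
w(J) = J*(7 - J)
Y(h, K) = 1 + 12*K (Y(h, K) = (0*h + (3*(7 - 1*3))*K) + 1 = (0 + (3*(7 - 3))*K) + 1 = (0 + (3*4)*K) + 1 = (0 + 12*K) + 1 = 12*K + 1 = 1 + 12*K)
3 + 15*Y(-2, -2) = 3 + 15*(1 + 12*(-2)) = 3 + 15*(1 - 24) = 3 + 15*(-23) = 3 - 345 = -342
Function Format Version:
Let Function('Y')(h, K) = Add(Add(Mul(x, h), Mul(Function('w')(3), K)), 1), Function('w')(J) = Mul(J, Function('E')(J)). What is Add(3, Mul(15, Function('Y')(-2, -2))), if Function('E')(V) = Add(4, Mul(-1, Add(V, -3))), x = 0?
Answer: -342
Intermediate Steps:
Function('E')(V) = Add(7, Mul(-1, V)) (Function('E')(V) = Add(4, Mul(-1, Add(-3, V))) = Add(4, Add(3, Mul(-1, V))) = Add(7, Mul(-1, V)))
Function('w')(J) = Mul(J, Add(7, Mul(-1, J)))
Function('Y')(h, K) = Add(1, Mul(12, K)) (Function('Y')(h, K) = Add(Add(Mul(0, h), Mul(Mul(3, Add(7, Mul(-1, 3))), K)), 1) = Add(Add(0, Mul(Mul(3, Add(7, -3)), K)), 1) = Add(Add(0, Mul(Mul(3, 4), K)), 1) = Add(Add(0, Mul(12, K)), 1) = Add(Mul(12, K), 1) = Add(1, Mul(12, K)))
Add(3, Mul(15, Function('Y')(-2, -2))) = Add(3, Mul(15, Add(1, Mul(12, -2)))) = Add(3, Mul(15, Add(1, -24))) = Add(3, Mul(15, -23)) = Add(3, -345) = -342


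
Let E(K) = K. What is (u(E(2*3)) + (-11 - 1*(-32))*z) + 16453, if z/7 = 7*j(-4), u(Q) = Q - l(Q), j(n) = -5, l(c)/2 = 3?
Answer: 11308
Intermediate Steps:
l(c) = 6 (l(c) = 2*3 = 6)
u(Q) = -6 + Q (u(Q) = Q - 1*6 = Q - 6 = -6 + Q)
z = -245 (z = 7*(7*(-5)) = 7*(-35) = -245)
(u(E(2*3)) + (-11 - 1*(-32))*z) + 16453 = ((-6 + 2*3) + (-11 - 1*(-32))*(-245)) + 16453 = ((-6 + 6) + (-11 + 32)*(-245)) + 16453 = (0 + 21*(-245)) + 16453 = (0 - 5145) + 16453 = -5145 + 16453 = 11308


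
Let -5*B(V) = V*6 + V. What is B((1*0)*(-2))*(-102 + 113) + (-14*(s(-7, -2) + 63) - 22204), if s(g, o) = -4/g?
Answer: -23094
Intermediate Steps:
B(V) = -7*V/5 (B(V) = -(V*6 + V)/5 = -(6*V + V)/5 = -7*V/5)
B((1*0)*(-2))*(-102 + 113) + (-14*(s(-7, -2) + 63) - 22204) = (-7*1*0*(-2)/5)*(-102 + 113) + (-14*(-4/(-7) + 63) - 22204) = -0*(-2)*11 + (-14*(-4*(-⅐) + 63) - 22204) = -7/5*0*11 + (-14*(4/7 + 63) - 22204) = 0*11 + (-14*445/7 - 22204) = 0 + (-890 - 22204) = 0 - 23094 = -23094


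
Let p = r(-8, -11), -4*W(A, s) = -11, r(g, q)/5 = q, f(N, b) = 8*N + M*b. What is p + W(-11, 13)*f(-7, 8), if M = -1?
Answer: -231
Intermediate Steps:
f(N, b) = -b + 8*N (f(N, b) = 8*N - b = -b + 8*N)
r(g, q) = 5*q
W(A, s) = 11/4 (W(A, s) = -¼*(-11) = 11/4)
p = -55 (p = 5*(-11) = -55)
p + W(-11, 13)*f(-7, 8) = -55 + 11*(-1*8 + 8*(-7))/4 = -55 + 11*(-8 - 56)/4 = -55 + (11/4)*(-64) = -55 - 176 = -231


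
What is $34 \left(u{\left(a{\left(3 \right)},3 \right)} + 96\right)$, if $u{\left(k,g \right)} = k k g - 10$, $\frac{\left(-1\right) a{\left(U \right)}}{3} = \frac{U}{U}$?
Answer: $3842$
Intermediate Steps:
$a{\left(U \right)} = -3$ ($a{\left(U \right)} = - 3 \frac{U}{U} = \left(-3\right) 1 = -3$)
$u{\left(k,g \right)} = -10 + g k^{2}$ ($u{\left(k,g \right)} = k^{2} g - 10 = g k^{2} - 10 = -10 + g k^{2}$)
$34 \left(u{\left(a{\left(3 \right)},3 \right)} + 96\right) = 34 \left(\left(-10 + 3 \left(-3\right)^{2}\right) + 96\right) = 34 \left(\left(-10 + 3 \cdot 9\right) + 96\right) = 34 \left(\left(-10 + 27\right) + 96\right) = 34 \left(17 + 96\right) = 34 \cdot 113 = 3842$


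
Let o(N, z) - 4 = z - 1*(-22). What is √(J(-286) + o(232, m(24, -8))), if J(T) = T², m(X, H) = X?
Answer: 3*√9094 ≈ 286.09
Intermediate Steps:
o(N, z) = 26 + z (o(N, z) = 4 + (z - 1*(-22)) = 4 + (z + 22) = 4 + (22 + z) = 26 + z)
√(J(-286) + o(232, m(24, -8))) = √((-286)² + (26 + 24)) = √(81796 + 50) = √81846 = 3*√9094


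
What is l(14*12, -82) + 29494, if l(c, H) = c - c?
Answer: 29494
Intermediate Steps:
l(c, H) = 0
l(14*12, -82) + 29494 = 0 + 29494 = 29494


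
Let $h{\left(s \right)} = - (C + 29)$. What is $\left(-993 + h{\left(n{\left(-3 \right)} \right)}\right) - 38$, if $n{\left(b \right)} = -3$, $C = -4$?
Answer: $-1056$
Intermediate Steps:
$h{\left(s \right)} = -25$ ($h{\left(s \right)} = - (-4 + 29) = \left(-1\right) 25 = -25$)
$\left(-993 + h{\left(n{\left(-3 \right)} \right)}\right) - 38 = \left(-993 - 25\right) - 38 = -1018 - 38 = -1056$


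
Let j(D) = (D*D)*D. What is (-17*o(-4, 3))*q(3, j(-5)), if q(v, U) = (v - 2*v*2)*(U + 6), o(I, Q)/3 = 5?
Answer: -273105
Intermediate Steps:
o(I, Q) = 15 (o(I, Q) = 3*5 = 15)
j(D) = D³ (j(D) = D²*D = D³)
q(v, U) = -3*v*(6 + U) (q(v, U) = (v - 4*v)*(6 + U) = (-3*v)*(6 + U) = -3*v*(6 + U))
(-17*o(-4, 3))*q(3, j(-5)) = (-17*15)*(-3*3*(6 + (-5)³)) = -(-765)*3*(6 - 125) = -(-765)*3*(-119) = -255*1071 = -273105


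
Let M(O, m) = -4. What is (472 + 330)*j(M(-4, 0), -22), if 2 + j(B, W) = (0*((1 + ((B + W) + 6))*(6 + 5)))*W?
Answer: -1604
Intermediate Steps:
j(B, W) = -2 (j(B, W) = -2 + (0*((1 + ((B + W) + 6))*(6 + 5)))*W = -2 + (0*((1 + (6 + B + W))*11))*W = -2 + (0*((7 + B + W)*11))*W = -2 + (0*(77 + 11*B + 11*W))*W = -2 + 0*W = -2 + 0 = -2)
(472 + 330)*j(M(-4, 0), -22) = (472 + 330)*(-2) = 802*(-2) = -1604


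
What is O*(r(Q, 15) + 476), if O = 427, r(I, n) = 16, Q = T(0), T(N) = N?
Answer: 210084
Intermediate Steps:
Q = 0
O*(r(Q, 15) + 476) = 427*(16 + 476) = 427*492 = 210084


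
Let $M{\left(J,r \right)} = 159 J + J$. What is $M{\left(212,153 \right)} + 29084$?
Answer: $63004$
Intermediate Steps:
$M{\left(J,r \right)} = 160 J$
$M{\left(212,153 \right)} + 29084 = 160 \cdot 212 + 29084 = 33920 + 29084 = 63004$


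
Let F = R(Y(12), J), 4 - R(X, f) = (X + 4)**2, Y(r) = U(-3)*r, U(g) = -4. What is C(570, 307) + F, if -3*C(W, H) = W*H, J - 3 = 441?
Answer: -60262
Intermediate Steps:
J = 444 (J = 3 + 441 = 444)
Y(r) = -4*r
R(X, f) = 4 - (4 + X)**2 (R(X, f) = 4 - (X + 4)**2 = 4 - (4 + X)**2)
F = -1932 (F = 4 - (4 - 4*12)**2 = 4 - (4 - 48)**2 = 4 - 1*(-44)**2 = 4 - 1*1936 = 4 - 1936 = -1932)
C(W, H) = -H*W/3 (C(W, H) = -W*H/3 = -H*W/3)
C(570, 307) + F = -1/3*307*570 - 1932 = -58330 - 1932 = -60262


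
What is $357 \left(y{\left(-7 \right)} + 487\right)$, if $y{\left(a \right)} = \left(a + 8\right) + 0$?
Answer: $174216$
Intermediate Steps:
$y{\left(a \right)} = 8 + a$ ($y{\left(a \right)} = \left(8 + a\right) + 0 = 8 + a$)
$357 \left(y{\left(-7 \right)} + 487\right) = 357 \left(\left(8 - 7\right) + 487\right) = 357 \left(1 + 487\right) = 357 \cdot 488 = 174216$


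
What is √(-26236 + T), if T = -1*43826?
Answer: I*√70062 ≈ 264.69*I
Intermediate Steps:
T = -43826
√(-26236 + T) = √(-26236 - 43826) = √(-70062) = I*√70062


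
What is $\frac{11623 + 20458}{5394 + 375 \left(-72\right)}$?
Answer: $- \frac{32081}{21606} \approx -1.4848$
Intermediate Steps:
$\frac{11623 + 20458}{5394 + 375 \left(-72\right)} = \frac{32081}{5394 - 27000} = \frac{32081}{-21606} = 32081 \left(- \frac{1}{21606}\right) = - \frac{32081}{21606}$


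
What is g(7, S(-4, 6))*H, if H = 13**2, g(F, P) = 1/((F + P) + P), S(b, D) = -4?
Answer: -169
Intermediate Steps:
g(F, P) = 1/(F + 2*P)
H = 169
g(7, S(-4, 6))*H = 169/(7 + 2*(-4)) = 169/(7 - 8) = 169/(-1) = -1*169 = -169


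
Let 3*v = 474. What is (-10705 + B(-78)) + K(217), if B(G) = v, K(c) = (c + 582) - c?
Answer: -9965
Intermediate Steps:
K(c) = 582 (K(c) = (582 + c) - c = 582)
v = 158 (v = (⅓)*474 = 158)
B(G) = 158
(-10705 + B(-78)) + K(217) = (-10705 + 158) + 582 = -10547 + 582 = -9965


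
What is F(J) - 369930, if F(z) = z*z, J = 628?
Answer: 24454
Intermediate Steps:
F(z) = z**2
F(J) - 369930 = 628**2 - 369930 = 394384 - 369930 = 24454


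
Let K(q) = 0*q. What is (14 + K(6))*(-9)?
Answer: -126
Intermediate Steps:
K(q) = 0
(14 + K(6))*(-9) = (14 + 0)*(-9) = 14*(-9) = -126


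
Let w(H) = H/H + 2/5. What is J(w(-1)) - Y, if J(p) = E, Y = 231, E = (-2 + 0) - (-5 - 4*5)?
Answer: -208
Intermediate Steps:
E = 23 (E = -2 - (-5 - 20) = -2 - 1*(-25) = -2 + 25 = 23)
w(H) = 7/5 (w(H) = 1 + 2*(⅕) = 1 + ⅖ = 7/5)
J(p) = 23
J(w(-1)) - Y = 23 - 1*231 = 23 - 231 = -208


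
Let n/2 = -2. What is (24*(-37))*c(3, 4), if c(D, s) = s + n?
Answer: 0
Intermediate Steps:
n = -4 (n = 2*(-2) = -4)
c(D, s) = -4 + s (c(D, s) = s - 4 = -4 + s)
(24*(-37))*c(3, 4) = (24*(-37))*(-4 + 4) = -888*0 = 0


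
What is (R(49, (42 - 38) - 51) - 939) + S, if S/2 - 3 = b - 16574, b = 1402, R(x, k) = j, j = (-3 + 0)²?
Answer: -31268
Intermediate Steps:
j = 9 (j = (-3)² = 9)
R(x, k) = 9
S = -30338 (S = 6 + 2*(1402 - 16574) = 6 + 2*(-15172) = 6 - 30344 = -30338)
(R(49, (42 - 38) - 51) - 939) + S = (9 - 939) - 30338 = -930 - 30338 = -31268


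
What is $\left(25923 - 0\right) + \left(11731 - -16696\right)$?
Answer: $54350$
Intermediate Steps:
$\left(25923 - 0\right) + \left(11731 - -16696\right) = \left(25923 + 0\right) + \left(11731 + 16696\right) = 25923 + 28427 = 54350$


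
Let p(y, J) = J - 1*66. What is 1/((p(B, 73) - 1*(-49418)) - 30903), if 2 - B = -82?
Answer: 1/18522 ≈ 5.3990e-5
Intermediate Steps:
B = 84 (B = 2 - 1*(-82) = 2 + 82 = 84)
p(y, J) = -66 + J (p(y, J) = J - 66 = -66 + J)
1/((p(B, 73) - 1*(-49418)) - 30903) = 1/(((-66 + 73) - 1*(-49418)) - 30903) = 1/((7 + 49418) - 30903) = 1/(49425 - 30903) = 1/18522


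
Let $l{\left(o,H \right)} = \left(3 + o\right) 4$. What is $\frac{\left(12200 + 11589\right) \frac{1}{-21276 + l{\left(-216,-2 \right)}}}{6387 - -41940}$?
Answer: $- \frac{23789}{1069379856} \approx -2.2246 \cdot 10^{-5}$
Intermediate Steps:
$l{\left(o,H \right)} = 12 + 4 o$
$\frac{\left(12200 + 11589\right) \frac{1}{-21276 + l{\left(-216,-2 \right)}}}{6387 - -41940} = \frac{\left(12200 + 11589\right) \frac{1}{-21276 + \left(12 + 4 \left(-216\right)\right)}}{6387 - -41940} = \frac{23789 \frac{1}{-21276 + \left(12 - 864\right)}}{6387 + 41940} = \frac{23789 \frac{1}{-21276 - 852}}{48327} = \frac{23789}{-22128} \cdot \frac{1}{48327} = 23789 \left(- \frac{1}{22128}\right) \frac{1}{48327} = \left(- \frac{23789}{22128}\right) \frac{1}{48327} = - \frac{23789}{1069379856}$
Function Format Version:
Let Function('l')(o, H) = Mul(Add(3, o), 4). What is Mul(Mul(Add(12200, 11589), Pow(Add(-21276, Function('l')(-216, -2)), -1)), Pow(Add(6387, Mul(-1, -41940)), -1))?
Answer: Rational(-23789, 1069379856) ≈ -2.2246e-5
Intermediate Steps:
Function('l')(o, H) = Add(12, Mul(4, o))
Mul(Mul(Add(12200, 11589), Pow(Add(-21276, Function('l')(-216, -2)), -1)), Pow(Add(6387, Mul(-1, -41940)), -1)) = Mul(Mul(Add(12200, 11589), Pow(Add(-21276, Add(12, Mul(4, -216))), -1)), Pow(Add(6387, Mul(-1, -41940)), -1)) = Mul(Mul(23789, Pow(Add(-21276, Add(12, -864)), -1)), Pow(Add(6387, 41940), -1)) = Mul(Mul(23789, Pow(Add(-21276, -852), -1)), Pow(48327, -1)) = Mul(Mul(23789, Pow(-22128, -1)), Rational(1, 48327)) = Mul(Mul(23789, Rational(-1, 22128)), Rational(1, 48327)) = Mul(Rational(-23789, 22128), Rational(1, 48327)) = Rational(-23789, 1069379856)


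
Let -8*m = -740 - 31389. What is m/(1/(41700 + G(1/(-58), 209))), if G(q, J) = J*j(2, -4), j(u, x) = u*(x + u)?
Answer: 164114932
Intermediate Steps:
j(u, x) = u*(u + x)
m = 32129/8 (m = -(-740 - 31389)/8 = -⅛*(-32129) = 32129/8 ≈ 4016.1)
G(q, J) = -4*J (G(q, J) = J*(2*(2 - 4)) = J*(2*(-2)) = J*(-4) = -4*J)
m/(1/(41700 + G(1/(-58), 209))) = 32129/(8*(1/(41700 - 4*209))) = 32129/(8*(1/(41700 - 836))) = 32129/(8*(1/40864)) = (32129/8)*40864 = 164114932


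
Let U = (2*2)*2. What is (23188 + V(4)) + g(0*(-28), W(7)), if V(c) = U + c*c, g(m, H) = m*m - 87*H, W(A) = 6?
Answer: 22690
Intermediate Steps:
g(m, H) = m² - 87*H
U = 8 (U = 4*2 = 8)
V(c) = 8 + c² (V(c) = 8 + c*c = 8 + c²)
(23188 + V(4)) + g(0*(-28), W(7)) = (23188 + (8 + 4²)) + ((0*(-28))² - 87*6) = (23188 + (8 + 16)) + (0² - 522) = (23188 + 24) + (0 - 522) = 23212 - 522 = 22690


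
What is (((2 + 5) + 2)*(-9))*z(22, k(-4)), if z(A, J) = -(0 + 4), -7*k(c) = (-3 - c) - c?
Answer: 324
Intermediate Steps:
k(c) = 3/7 + 2*c/7 (k(c) = -((-3 - c) - c)/7 = -(-3 - 2*c)/7 = 3/7 + 2*c/7)
z(A, J) = -4 (z(A, J) = -1*4 = -4)
(((2 + 5) + 2)*(-9))*z(22, k(-4)) = (((2 + 5) + 2)*(-9))*(-4) = ((7 + 2)*(-9))*(-4) = (9*(-9))*(-4) = -81*(-4) = 324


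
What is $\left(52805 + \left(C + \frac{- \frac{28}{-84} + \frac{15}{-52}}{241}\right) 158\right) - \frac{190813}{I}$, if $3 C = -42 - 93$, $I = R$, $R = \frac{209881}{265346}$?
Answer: $- \frac{110212533897743}{563620434} \approx -1.9554 \cdot 10^{5}$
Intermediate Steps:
$R = \frac{209881}{265346}$ ($R = 209881 \cdot \frac{1}{265346} = \frac{209881}{265346} \approx 0.79097$)
$I = \frac{209881}{265346} \approx 0.79097$
$C = -45$ ($C = \frac{-42 - 93}{3} = \frac{1}{3} \left(-135\right) = -45$)
$\left(52805 + \left(C + \frac{- \frac{28}{-84} + \frac{15}{-52}}{241}\right) 158\right) - \frac{190813}{I} = \left(52805 + \left(-45 + \frac{- \frac{28}{-84} + \frac{15}{-52}}{241}\right) 158\right) - \frac{190813}{\frac{209881}{265346}} = \left(52805 + \left(-45 + \left(\left(-28\right) \left(- \frac{1}{84}\right) + 15 \left(- \frac{1}{52}\right)\right) \frac{1}{241}\right) 158\right) - \frac{7233066614}{29983} = \left(52805 + \left(-45 + \left(\frac{1}{3} - \frac{15}{52}\right) \frac{1}{241}\right) 158\right) - \frac{7233066614}{29983} = \left(52805 + \left(-45 + \frac{7}{156} \cdot \frac{1}{241}\right) 158\right) - \frac{7233066614}{29983} = \left(52805 + \left(-45 + \frac{7}{37596}\right) 158\right) - \frac{7233066614}{29983} = \left(52805 - \frac{133653227}{18798}\right) - \frac{7233066614}{29983} = \frac{858975163}{18798} - \frac{7233066614}{29983} = - \frac{110212533897743}{563620434}$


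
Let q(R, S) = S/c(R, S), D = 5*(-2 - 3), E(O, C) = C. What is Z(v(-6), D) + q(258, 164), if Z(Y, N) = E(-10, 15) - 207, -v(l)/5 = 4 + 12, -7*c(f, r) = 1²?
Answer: -1340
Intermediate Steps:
c(f, r) = -⅐ (c(f, r) = -⅐*1² = -⅐*1 = -⅐)
D = -25 (D = 5*(-5) = -25)
v(l) = -80 (v(l) = -5*(4 + 12) = -5*16 = -80)
Z(Y, N) = -192 (Z(Y, N) = 15 - 207 = -192)
q(R, S) = -7*S (q(R, S) = S/(-⅐) = S*(-7) = -7*S)
Z(v(-6), D) + q(258, 164) = -192 - 7*164 = -192 - 1148 = -1340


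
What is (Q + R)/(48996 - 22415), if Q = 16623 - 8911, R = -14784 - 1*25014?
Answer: -32086/26581 ≈ -1.2071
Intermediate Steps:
R = -39798 (R = -14784 - 25014 = -39798)
Q = 7712
(Q + R)/(48996 - 22415) = (7712 - 39798)/(48996 - 22415) = -32086/26581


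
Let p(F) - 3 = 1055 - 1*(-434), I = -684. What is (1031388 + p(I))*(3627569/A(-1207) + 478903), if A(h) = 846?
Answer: 211110088595080/423 ≈ 4.9908e+11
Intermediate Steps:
p(F) = 1492 (p(F) = 3 + (1055 - 1*(-434)) = 3 + (1055 + 434) = 3 + 1489 = 1492)
(1031388 + p(I))*(3627569/A(-1207) + 478903) = (1031388 + 1492)*(3627569/846 + 478903) = 1032880*(3627569*(1/846) + 478903) = 1032880*(3627569/846 + 478903) = 1032880*(408779507/846) = 211110088595080/423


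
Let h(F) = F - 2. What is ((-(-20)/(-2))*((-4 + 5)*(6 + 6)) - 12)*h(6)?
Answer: -528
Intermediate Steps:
h(F) = -2 + F
((-(-20)/(-2))*((-4 + 5)*(6 + 6)) - 12)*h(6) = ((-(-20)/(-2))*((-4 + 5)*(6 + 6)) - 12)*(-2 + 6) = ((-(-20)*(-1)/2)*(1*12) - 12)*4 = (-4*5/2*12 - 12)*4 = (-10*12 - 12)*4 = (-120 - 12)*4 = -132*4 = -528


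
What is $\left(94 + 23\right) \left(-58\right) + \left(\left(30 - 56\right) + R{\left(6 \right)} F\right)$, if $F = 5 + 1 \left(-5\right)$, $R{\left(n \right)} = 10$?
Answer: $-6812$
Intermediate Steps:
$F = 0$ ($F = 5 - 5 = 0$)
$\left(94 + 23\right) \left(-58\right) + \left(\left(30 - 56\right) + R{\left(6 \right)} F\right) = \left(94 + 23\right) \left(-58\right) + \left(\left(30 - 56\right) + 10 \cdot 0\right) = 117 \left(-58\right) + \left(-26 + 0\right) = -6786 - 26 = -6812$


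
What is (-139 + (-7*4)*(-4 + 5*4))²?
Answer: 344569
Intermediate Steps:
(-139 + (-7*4)*(-4 + 5*4))² = (-139 - 28*(-4 + 20))² = (-139 - 28*16)² = (-139 - 448)² = (-587)² = 344569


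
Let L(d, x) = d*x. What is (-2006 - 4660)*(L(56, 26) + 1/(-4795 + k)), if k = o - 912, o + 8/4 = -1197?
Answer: -11171254985/1151 ≈ -9.7057e+6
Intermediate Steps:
o = -1199 (o = -2 - 1197 = -1199)
k = -2111 (k = -1199 - 912 = -2111)
(-2006 - 4660)*(L(56, 26) + 1/(-4795 + k)) = (-2006 - 4660)*(56*26 + 1/(-4795 - 2111)) = -6666*(1456 + 1/(-6906)) = -6666*(1456 - 1/6906) = -6666*10055135/6906 = -11171254985/1151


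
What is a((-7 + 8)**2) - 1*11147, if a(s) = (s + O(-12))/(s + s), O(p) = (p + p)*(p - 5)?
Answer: -21885/2 ≈ -10943.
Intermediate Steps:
O(p) = 2*p*(-5 + p) (O(p) = (2*p)*(-5 + p) = 2*p*(-5 + p))
a(s) = (408 + s)/(2*s) (a(s) = (s + 2*(-12)*(-5 - 12))/(s + s) = (s + 2*(-12)*(-17))/((2*s)) = (s + 408)*(1/(2*s)) = (408 + s)*(1/(2*s)) = (408 + s)/(2*s))
a((-7 + 8)**2) - 1*11147 = (408 + (-7 + 8)**2)/(2*((-7 + 8)**2)) - 1*11147 = (408 + 1**2)/(2*(1**2)) - 11147 = (1/2)*(408 + 1)/1 - 11147 = (1/2)*1*409 - 11147 = 409/2 - 11147 = -21885/2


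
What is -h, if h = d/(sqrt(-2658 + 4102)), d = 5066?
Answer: -2533/19 ≈ -133.32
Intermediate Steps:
h = 2533/19 (h = 5066/(sqrt(-2658 + 4102)) = 5066/(sqrt(1444)) = 5066/38 = 5066*(1/38) = 2533/19 ≈ 133.32)
-h = -1*2533/19 = -2533/19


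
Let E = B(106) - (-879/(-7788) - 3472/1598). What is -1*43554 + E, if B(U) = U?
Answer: -90115742843/2074204 ≈ -43446.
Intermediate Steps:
E = 224138173/2074204 (E = 106 - (-879/(-7788) - 3472/1598) = 106 - (-879*(-1/7788) - 3472*1/1598) = 106 - (293/2596 - 1736/799) = 106 - 1*(-4272549/2074204) = 106 + 4272549/2074204 = 224138173/2074204 ≈ 108.06)
-1*43554 + E = -1*43554 + 224138173/2074204 = -43554 + 224138173/2074204 = -90115742843/2074204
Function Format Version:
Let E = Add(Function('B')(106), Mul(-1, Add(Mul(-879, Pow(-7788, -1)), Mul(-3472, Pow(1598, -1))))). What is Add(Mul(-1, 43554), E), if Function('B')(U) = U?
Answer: Rational(-90115742843, 2074204) ≈ -43446.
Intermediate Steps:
E = Rational(224138173, 2074204) (E = Add(106, Mul(-1, Add(Mul(-879, Pow(-7788, -1)), Mul(-3472, Pow(1598, -1))))) = Add(106, Mul(-1, Add(Mul(-879, Rational(-1, 7788)), Mul(-3472, Rational(1, 1598))))) = Add(106, Mul(-1, Add(Rational(293, 2596), Rational(-1736, 799)))) = Add(106, Mul(-1, Rational(-4272549, 2074204))) = Add(106, Rational(4272549, 2074204)) = Rational(224138173, 2074204) ≈ 108.06)
Add(Mul(-1, 43554), E) = Add(Mul(-1, 43554), Rational(224138173, 2074204)) = Add(-43554, Rational(224138173, 2074204)) = Rational(-90115742843, 2074204)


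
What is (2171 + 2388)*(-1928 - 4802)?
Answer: -30682070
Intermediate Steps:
(2171 + 2388)*(-1928 - 4802) = 4559*(-6730) = -30682070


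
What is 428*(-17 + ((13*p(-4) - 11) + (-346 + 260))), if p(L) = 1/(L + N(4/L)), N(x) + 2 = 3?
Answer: -151940/3 ≈ -50647.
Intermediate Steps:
N(x) = 1 (N(x) = -2 + 3 = 1)
p(L) = 1/(1 + L) (p(L) = 1/(L + 1) = 1/(1 + L))
428*(-17 + ((13*p(-4) - 11) + (-346 + 260))) = 428*(-17 + ((13/(1 - 4) - 11) + (-346 + 260))) = 428*(-17 + ((13/(-3) - 11) - 86)) = 428*(-17 + ((13*(-⅓) - 11) - 86)) = 428*(-17 + ((-13/3 - 11) - 86)) = 428*(-17 + (-46/3 - 86)) = 428*(-17 - 304/3) = 428*(-355/3) = -151940/3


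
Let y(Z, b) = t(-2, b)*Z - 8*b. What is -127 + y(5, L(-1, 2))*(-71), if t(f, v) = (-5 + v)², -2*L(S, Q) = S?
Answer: -28127/4 ≈ -7031.8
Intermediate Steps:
L(S, Q) = -S/2
y(Z, b) = -8*b + Z*(-5 + b)² (y(Z, b) = (-5 + b)²*Z - 8*b = Z*(-5 + b)² - 8*b = -8*b + Z*(-5 + b)²)
-127 + y(5, L(-1, 2))*(-71) = -127 + (-(-4)*(-1) + 5*(-5 - ½*(-1))²)*(-71) = -127 + (-8*½ + 5*(-5 + ½)²)*(-71) = -127 + (-4 + 5*(-9/2)²)*(-71) = -127 + (-4 + 5*(81/4))*(-71) = -127 + (-4 + 405/4)*(-71) = -127 + (389/4)*(-71) = -127 - 27619/4 = -28127/4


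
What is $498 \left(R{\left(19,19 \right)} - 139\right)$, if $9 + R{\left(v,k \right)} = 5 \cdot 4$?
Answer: $-63744$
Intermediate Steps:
$R{\left(v,k \right)} = 11$ ($R{\left(v,k \right)} = -9 + 5 \cdot 4 = -9 + 20 = 11$)
$498 \left(R{\left(19,19 \right)} - 139\right) = 498 \left(11 - 139\right) = 498 \left(-128\right) = -63744$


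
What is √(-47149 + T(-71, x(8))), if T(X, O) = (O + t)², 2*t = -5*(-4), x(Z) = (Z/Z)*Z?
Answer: 5*I*√1873 ≈ 216.39*I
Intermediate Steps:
x(Z) = Z (x(Z) = 1*Z = Z)
t = 10 (t = (-5*(-4))/2 = (½)*20 = 10)
T(X, O) = (10 + O)² (T(X, O) = (O + 10)² = (10 + O)²)
√(-47149 + T(-71, x(8))) = √(-47149 + (10 + 8)²) = √(-47149 + 18²) = √(-47149 + 324) = √(-46825) = 5*I*√1873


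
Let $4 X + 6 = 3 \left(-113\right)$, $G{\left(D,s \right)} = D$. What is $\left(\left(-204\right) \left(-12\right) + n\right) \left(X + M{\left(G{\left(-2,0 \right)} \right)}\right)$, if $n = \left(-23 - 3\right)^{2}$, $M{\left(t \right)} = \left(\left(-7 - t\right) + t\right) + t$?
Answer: $-297561$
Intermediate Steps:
$X = - \frac{345}{4}$ ($X = - \frac{3}{2} + \frac{3 \left(-113\right)}{4} = - \frac{3}{2} + \frac{1}{4} \left(-339\right) = - \frac{3}{2} - \frac{339}{4} = - \frac{345}{4} \approx -86.25$)
$M{\left(t \right)} = -7 + t$
$n = 676$ ($n = \left(-26\right)^{2} = 676$)
$\left(\left(-204\right) \left(-12\right) + n\right) \left(X + M{\left(G{\left(-2,0 \right)} \right)}\right) = \left(\left(-204\right) \left(-12\right) + 676\right) \left(- \frac{345}{4} - 9\right) = \left(2448 + 676\right) \left(- \frac{345}{4} - 9\right) = 3124 \left(- \frac{381}{4}\right) = -297561$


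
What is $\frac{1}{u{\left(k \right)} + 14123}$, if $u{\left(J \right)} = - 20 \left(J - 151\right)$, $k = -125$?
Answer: $\frac{1}{19643} \approx 5.0909 \cdot 10^{-5}$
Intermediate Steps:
$u{\left(J \right)} = 3020 - 20 J$ ($u{\left(J \right)} = - 20 \left(-151 + J\right) = 3020 - 20 J$)
$\frac{1}{u{\left(k \right)} + 14123} = \frac{1}{\left(3020 - -2500\right) + 14123} = \frac{1}{\left(3020 + 2500\right) + 14123} = \frac{1}{5520 + 14123} = \frac{1}{19643}$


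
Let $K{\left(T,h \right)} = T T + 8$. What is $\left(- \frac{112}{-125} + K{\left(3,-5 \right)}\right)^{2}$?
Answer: $\frac{5004169}{15625} \approx 320.27$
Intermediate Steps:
$K{\left(T,h \right)} = 8 + T^{2}$ ($K{\left(T,h \right)} = T^{2} + 8 = 8 + T^{2}$)
$\left(- \frac{112}{-125} + K{\left(3,-5 \right)}\right)^{2} = \left(- \frac{112}{-125} + \left(8 + 3^{2}\right)\right)^{2} = \left(\left(-112\right) \left(- \frac{1}{125}\right) + \left(8 + 9\right)\right)^{2} = \left(\frac{112}{125} + 17\right)^{2} = \left(\frac{2237}{125}\right)^{2} = \frac{5004169}{15625}$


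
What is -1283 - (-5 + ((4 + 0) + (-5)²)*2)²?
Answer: -4092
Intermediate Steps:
-1283 - (-5 + ((4 + 0) + (-5)²)*2)² = -1283 - (-5 + (4 + 25)*2)² = -1283 - (-5 + 29*2)² = -1283 - (-5 + 58)² = -1283 - 1*53² = -1283 - 1*2809 = -1283 - 2809 = -4092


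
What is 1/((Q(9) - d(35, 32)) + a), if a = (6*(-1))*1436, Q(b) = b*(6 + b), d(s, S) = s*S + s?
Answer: -1/9636 ≈ -0.00010378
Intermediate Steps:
d(s, S) = s + S*s (d(s, S) = S*s + s = s + S*s)
a = -8616 (a = -6*1436 = -8616)
1/((Q(9) - d(35, 32)) + a) = 1/((9*(6 + 9) - 35*(1 + 32)) - 8616) = 1/((9*15 - 35*33) - 8616) = 1/((135 - 1*1155) - 8616) = 1/((135 - 1155) - 8616) = 1/(-1020 - 8616) = 1/(-9636) = -1/9636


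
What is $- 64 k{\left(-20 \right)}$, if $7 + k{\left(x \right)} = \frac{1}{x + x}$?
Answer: $\frac{2248}{5} \approx 449.6$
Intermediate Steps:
$k{\left(x \right)} = -7 + \frac{1}{2 x}$ ($k{\left(x \right)} = -7 + \frac{1}{x + x} = -7 + \frac{1}{2 x}$)
$- 64 k{\left(-20 \right)} = - 64 \left(-7 + \frac{1}{2 \left(-20\right)}\right) = - 64 \left(-7 + \frac{1}{2} \left(- \frac{1}{20}\right)\right) = - 64 \left(-7 - \frac{1}{40}\right) = \left(-64\right) \left(- \frac{281}{40}\right) = \frac{2248}{5}$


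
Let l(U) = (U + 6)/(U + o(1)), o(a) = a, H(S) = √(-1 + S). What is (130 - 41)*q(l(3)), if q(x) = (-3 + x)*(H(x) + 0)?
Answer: -267*√5/8 ≈ -74.629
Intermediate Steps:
l(U) = (6 + U)/(1 + U) (l(U) = (U + 6)/(U + 1) = (6 + U)/(1 + U))
q(x) = √(-1 + x)*(-3 + x) (q(x) = (-3 + x)*(√(-1 + x) + 0) = (-3 + x)*√(-1 + x) = √(-1 + x)*(-3 + x))
(130 - 41)*q(l(3)) = (130 - 41)*(√(-1 + (6 + 3)/(1 + 3))*(-3 + (6 + 3)/(1 + 3))) = 89*(√(-1 + 9/4)*(-3 + 9/4)) = 89*(√(5/4)*(-¾)) = 89*((√5/2)*(-¾)) = 89*(-3*√5/8) = -267*√5/8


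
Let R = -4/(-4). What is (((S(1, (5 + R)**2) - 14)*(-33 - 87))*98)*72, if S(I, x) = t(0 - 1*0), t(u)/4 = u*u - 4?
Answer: 25401600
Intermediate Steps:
R = 1 (R = -4*(-1/4) = 1)
t(u) = -16 + 4*u**2 (t(u) = 4*(u*u - 4) = 4*(u**2 - 4) = 4*(-4 + u**2) = -16 + 4*u**2)
S(I, x) = -16 (S(I, x) = -16 + 4*(0 - 1*0)**2 = -16 + 4*(0 + 0)**2 = -16 + 4*0**2 = -16 + 4*0 = -16 + 0 = -16)
(((S(1, (5 + R)**2) - 14)*(-33 - 87))*98)*72 = (((-16 - 14)*(-33 - 87))*98)*72 = (-30*(-120)*98)*72 = (3600*98)*72 = 352800*72 = 25401600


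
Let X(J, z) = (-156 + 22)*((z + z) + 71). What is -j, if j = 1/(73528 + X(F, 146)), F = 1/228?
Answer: -1/24886 ≈ -4.0183e-5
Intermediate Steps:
F = 1/228 ≈ 0.0043860
X(J, z) = -9514 - 268*z (X(J, z) = -134*(2*z + 71) = -134*(71 + 2*z) = -9514 - 268*z)
j = 1/24886 (j = 1/(73528 + (-9514 - 268*146)) = 1/(73528 + (-9514 - 39128)) = 1/(73528 - 48642) = 1/24886 ≈ 4.0183e-5)
-j = -1*1/24886 = -1/24886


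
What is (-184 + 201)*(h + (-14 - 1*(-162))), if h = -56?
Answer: 1564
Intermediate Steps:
(-184 + 201)*(h + (-14 - 1*(-162))) = (-184 + 201)*(-56 + (-14 - 1*(-162))) = 17*(-56 + (-14 + 162)) = 17*(-56 + 148) = 17*92 = 1564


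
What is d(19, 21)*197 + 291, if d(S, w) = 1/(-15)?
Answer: 4168/15 ≈ 277.87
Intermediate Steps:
d(S, w) = -1/15
d(19, 21)*197 + 291 = -1/15*197 + 291 = -197/15 + 291 = 4168/15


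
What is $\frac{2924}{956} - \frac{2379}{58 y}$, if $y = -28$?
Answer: $\frac{1755725}{388136} \approx 4.5235$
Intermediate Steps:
$\frac{2924}{956} - \frac{2379}{58 y} = \frac{2924}{956} - \frac{2379}{58 \left(-28\right)} = 2924 \cdot \frac{1}{956} - \frac{2379}{-1624} = \frac{731}{239} - - \frac{2379}{1624} = \frac{731}{239} + \frac{2379}{1624} = \frac{1755725}{388136}$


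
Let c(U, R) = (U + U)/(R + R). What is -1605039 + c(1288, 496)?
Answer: -99512257/62 ≈ -1.6050e+6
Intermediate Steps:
c(U, R) = U/R (c(U, R) = (2*U)/((2*R)) = (2*U)*(1/(2*R)) = U/R)
-1605039 + c(1288, 496) = -1605039 + 1288/496 = -1605039 + 1288*(1/496) = -1605039 + 161/62 = -99512257/62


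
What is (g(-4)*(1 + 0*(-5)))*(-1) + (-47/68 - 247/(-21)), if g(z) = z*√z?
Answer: 15809/1428 + 8*I ≈ 11.071 + 8.0*I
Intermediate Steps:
g(z) = z^(3/2)
(g(-4)*(1 + 0*(-5)))*(-1) + (-47/68 - 247/(-21)) = ((-4)^(3/2)*(1 + 0*(-5)))*(-1) + (-47/68 - 247/(-21)) = ((-8*I)*(1 + 0))*(-1) + (-47*1/68 - 247*(-1/21)) = (-8*I*1)*(-1) + (-47/68 + 247/21) = -8*I*(-1) + 15809/1428 = 8*I + 15809/1428 = 15809/1428 + 8*I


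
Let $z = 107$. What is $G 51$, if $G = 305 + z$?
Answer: $21012$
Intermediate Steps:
$G = 412$ ($G = 305 + 107 = 412$)
$G 51 = 412 \cdot 51 = 21012$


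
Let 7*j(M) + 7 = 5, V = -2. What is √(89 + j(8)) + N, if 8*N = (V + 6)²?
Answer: 2 + 3*√483/7 ≈ 11.419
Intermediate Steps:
j(M) = -2/7 (j(M) = -1 + (⅐)*5 = -1 + 5/7 = -2/7)
N = 2 (N = (-2 + 6)²/8 = (⅛)*4² = (⅛)*16 = 2)
√(89 + j(8)) + N = √(89 - 2/7) + 2 = √(621/7) + 2 = 3*√483/7 + 2 = 2 + 3*√483/7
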